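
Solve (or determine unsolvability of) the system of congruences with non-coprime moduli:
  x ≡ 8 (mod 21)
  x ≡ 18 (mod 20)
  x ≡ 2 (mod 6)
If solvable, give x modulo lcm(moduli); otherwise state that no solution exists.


Moduli 21, 20, 6 are not pairwise coprime, so CRT works modulo lcm(m_i) when all pairwise compatibility conditions hold.
Pairwise compatibility: gcd(m_i, m_j) must divide a_i - a_j for every pair.
Merge one congruence at a time:
  Start: x ≡ 8 (mod 21).
  Combine with x ≡ 18 (mod 20): gcd(21, 20) = 1; 18 - 8 = 10, which IS divisible by 1, so compatible.
    Write x = 8 + 21·t and substitute into x ≡ 18 (mod 20): 21·t ≡ 18 − 8 = 10 (mod 20).
    Reduce coefficients mod 20: 1·t ≡ 10 (mod 20).
    So t ≡ 10 (mod 20).
    Then x = 8 + 21·10 = 218, valid modulo lcm(21, 20) = 420: x ≡ 218 (mod 420).
  Combine with x ≡ 2 (mod 6): gcd(420, 6) = 6; 2 - 218 = -216, which IS divisible by 6, so compatible.
    Write x = 218 + 420·t and substitute into x ≡ 2 (mod 6): 420·t ≡ 2 − 218 = -216 (mod 6).
    Divide the congruence (and modulus) by g = 6: 70·t ≡ -36 (mod 1).
    Modulo 1 every t works; take t = 0.
    Then x = 218 + 420·0 = 218, valid modulo lcm(420, 6) = 420: x ≡ 218 (mod 420).
Verify: 218 mod 21 = 8, 218 mod 20 = 18, 218 mod 6 = 2.

x ≡ 218 (mod 420).


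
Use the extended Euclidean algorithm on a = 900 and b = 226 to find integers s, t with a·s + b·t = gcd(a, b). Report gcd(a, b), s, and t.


Euclidean algorithm on (900, 226) — divide until remainder is 0:
  900 = 3 · 226 + 222
  226 = 1 · 222 + 4
  222 = 55 · 4 + 2
  4 = 2 · 2 + 0
gcd(900, 226) = 2.
Track Bezout coefficients alongside the remainders: start with r₀ = 900 = a·1 + b·0 (s = 1, t = 0) and r₁ = 226 = a·0 + b·1 (s = 0, t = 1); each new remainder r_{k+1} = r_{k-1} − q_k·r_k inherits s_{k+1} = s_{k-1} − q_k·s_k, t_{k+1} = t_{k-1} − q_k·t_k, so r_k = a·s_k + b·t_k at every step:
  q = 3: r = 222, s = 1 − 3·0 = 1, t = 0 − 3·1 = -3  (check: 900·1 + 226·(-3) = 222)
  q = 1: r = 4, s = 0 − 1·1 = -1, t = 1 − 1·(-3) = 4  (check: 900·(-1) + 226·4 = 4)
  q = 55: r = 2, s = 1 − 55·(-1) = 56, t = -3 − 55·4 = -223  (check: 900·56 + 226·(-223) = 2)
The row with r = 2 (the gcd) gives the Bezout coefficients s = 56, t = -223.
Result: 900 · (56) + 226 · (-223) = 2.

gcd(900, 226) = 2; s = 56, t = -223 (check: 900·56 + 226·(-223) = 2).


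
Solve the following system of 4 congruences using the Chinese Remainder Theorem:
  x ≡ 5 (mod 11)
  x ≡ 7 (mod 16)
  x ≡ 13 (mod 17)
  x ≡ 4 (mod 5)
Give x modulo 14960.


Product of moduli M = 11 · 16 · 17 · 5 = 14960.
Merge one congruence at a time:
  Start: x ≡ 5 (mod 11).
  Combine with x ≡ 7 (mod 16); new modulus lcm = 176.
    Write x = 5 + 11·t and substitute into x ≡ 7 (mod 16): 11·t ≡ 7 − 5 = 2 (mod 16).
    The inverse of 11 mod 16 is 3 (since 11·3 = 33 = 2·16 + 1), so t ≡ 3·2 = 6 ≡ 6 (mod 16).
    Then x = 5 + 11·6 = 71, valid modulo lcm(11, 16) = 176: x ≡ 71 (mod 176).
  Combine with x ≡ 13 (mod 17); new modulus lcm = 2992.
    Write x = 71 + 176·t and substitute into x ≡ 13 (mod 17): 176·t ≡ 13 − 71 = -58 (mod 17).
    Reduce coefficients mod 17: 6·t ≡ 10 (mod 17).
    The inverse of 6 mod 17 is 3 (since 6·3 = 18 = 1·17 + 1), so t ≡ 3·10 = 30 ≡ 13 (mod 17).
    Then x = 71 + 176·13 = 2359, valid modulo lcm(176, 17) = 2992: x ≡ 2359 (mod 2992).
  Combine with x ≡ 4 (mod 5); new modulus lcm = 14960.
    Write x = 2359 + 2992·t and substitute into x ≡ 4 (mod 5): 2992·t ≡ 4 − 2359 = -2355 (mod 5).
    Reduce coefficients mod 5: 2·t ≡ 0 (mod 5).
    The inverse of 2 mod 5 is 3 (since 2·3 = 6 = 1·5 + 1), so t ≡ 3·0 = 0 ≡ 0 (mod 5).
    Then x = 2359 + 2992·0 = 2359, valid modulo lcm(2992, 5) = 14960: x ≡ 2359 (mod 14960).
Verify against each original: 2359 mod 11 = 5, 2359 mod 16 = 7, 2359 mod 17 = 13, 2359 mod 5 = 4.

x ≡ 2359 (mod 14960).


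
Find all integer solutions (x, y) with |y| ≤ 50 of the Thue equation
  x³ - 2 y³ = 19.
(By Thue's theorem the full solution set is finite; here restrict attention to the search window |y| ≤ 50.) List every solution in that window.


The equation is x³ - 2y³ = 19. For fixed y, x³ = 2·y³ + 19, so a solution requires the RHS to be a perfect cube.
Strategy: iterate y from -50 to 50, compute RHS = 2·y³ + 19, and check whether it is a (positive or negative) perfect cube.
Check small values of y:
  y = 0: RHS = 19 is not a perfect cube.
  y = 1: RHS = 21 is not a perfect cube.
  y = -1: RHS = 17 is not a perfect cube.
  y = 2: RHS = 35 is not a perfect cube.
  y = -2: RHS = 3 is not a perfect cube.
  y = 3: RHS = 73 is not a perfect cube.
  y = -3: RHS = -35 is not a perfect cube.
Continuing the search up to |y| = 50 finds no solutions either.
No (x, y) in the scanned range satisfies the equation.

No integer solutions with |y| ≤ 50.


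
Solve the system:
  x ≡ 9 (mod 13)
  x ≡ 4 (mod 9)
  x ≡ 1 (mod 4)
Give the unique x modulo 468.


Moduli 13, 9, 4 are pairwise coprime; by CRT there is a unique solution modulo M = 13 · 9 · 4 = 468.
Solve pairwise, accumulating the modulus:
  Start with x ≡ 9 (mod 13).
  Combine with x ≡ 4 (mod 9): since gcd(13, 9) = 1, we get a unique residue mod 117.
    Write x = 9 + 13·t and substitute into x ≡ 4 (mod 9): 13·t ≡ 4 − 9 = -5 (mod 9).
    Reduce coefficients mod 9: 4·t ≡ 4 (mod 9).
    The inverse of 4 mod 9 is 7 (since 4·7 = 28 = 3·9 + 1), so t ≡ 7·4 = 28 ≡ 1 (mod 9).
    Then x = 9 + 13·1 = 22, valid modulo lcm(13, 9) = 117: x ≡ 22 (mod 117).
  Combine with x ≡ 1 (mod 4): since gcd(117, 4) = 1, we get a unique residue mod 468.
    Write x = 22 + 117·t and substitute into x ≡ 1 (mod 4): 117·t ≡ 1 − 22 = -21 (mod 4).
    Reduce coefficients mod 4: 1·t ≡ 3 (mod 4).
    So t ≡ 3 (mod 4).
    Then x = 22 + 117·3 = 373, valid modulo lcm(117, 4) = 468: x ≡ 373 (mod 468).
Verify: 373 mod 13 = 9 ✓, 373 mod 9 = 4 ✓, 373 mod 4 = 1 ✓.

x ≡ 373 (mod 468).


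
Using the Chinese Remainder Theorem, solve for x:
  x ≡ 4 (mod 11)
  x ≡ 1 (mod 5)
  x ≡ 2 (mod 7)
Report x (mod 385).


Moduli 11, 5, 7 are pairwise coprime; by CRT there is a unique solution modulo M = 11 · 5 · 7 = 385.
Solve pairwise, accumulating the modulus:
  Start with x ≡ 4 (mod 11).
  Combine with x ≡ 1 (mod 5): since gcd(11, 5) = 1, we get a unique residue mod 55.
    Write x = 4 + 11·t and substitute into x ≡ 1 (mod 5): 11·t ≡ 1 − 4 = -3 (mod 5).
    Reduce coefficients mod 5: 1·t ≡ 2 (mod 5).
    So t ≡ 2 (mod 5).
    Then x = 4 + 11·2 = 26, valid modulo lcm(11, 5) = 55: x ≡ 26 (mod 55).
  Combine with x ≡ 2 (mod 7): since gcd(55, 7) = 1, we get a unique residue mod 385.
    Write x = 26 + 55·t and substitute into x ≡ 2 (mod 7): 55·t ≡ 2 − 26 = -24 (mod 7).
    Reduce coefficients mod 7: 6·t ≡ 4 (mod 7).
    The inverse of 6 mod 7 is 6 (since 6·6 = 36 = 5·7 + 1), so t ≡ 6·4 = 24 ≡ 3 (mod 7).
    Then x = 26 + 55·3 = 191, valid modulo lcm(55, 7) = 385: x ≡ 191 (mod 385).
Verify: 191 mod 11 = 4 ✓, 191 mod 5 = 1 ✓, 191 mod 7 = 2 ✓.

x ≡ 191 (mod 385).


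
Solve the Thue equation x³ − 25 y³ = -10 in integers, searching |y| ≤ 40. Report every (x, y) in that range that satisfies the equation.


The equation is x³ - 25y³ = -10. For fixed y, x³ = 25·y³ − 10, so a solution requires the RHS to be a perfect cube.
Strategy: iterate y from -40 to 40, compute RHS = 25·y³ − 10, and check whether it is a (positive or negative) perfect cube.
Check small values of y:
  y = 0: RHS = -10 is not a perfect cube.
  y = 1: RHS = 15 is not a perfect cube.
  y = -1: RHS = -35 is not a perfect cube.
  y = 2: RHS = 190 is not a perfect cube.
  y = -2: RHS = -210 is not a perfect cube.
  y = 3: RHS = 665 is not a perfect cube.
  y = -3: RHS = -685 is not a perfect cube.
Continuing the search up to |y| = 40 finds no solutions either.
No (x, y) in the scanned range satisfies the equation.

No integer solutions with |y| ≤ 40.


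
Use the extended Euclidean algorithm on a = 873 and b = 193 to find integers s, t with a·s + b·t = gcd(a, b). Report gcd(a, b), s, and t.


Euclidean algorithm on (873, 193) — divide until remainder is 0:
  873 = 4 · 193 + 101
  193 = 1 · 101 + 92
  101 = 1 · 92 + 9
  92 = 10 · 9 + 2
  9 = 4 · 2 + 1
  2 = 2 · 1 + 0
gcd(873, 193) = 1.
Track Bezout coefficients alongside the remainders: start with r₀ = 873 = a·1 + b·0 (s = 1, t = 0) and r₁ = 193 = a·0 + b·1 (s = 0, t = 1); each new remainder r_{k+1} = r_{k-1} − q_k·r_k inherits s_{k+1} = s_{k-1} − q_k·s_k, t_{k+1} = t_{k-1} − q_k·t_k, so r_k = a·s_k + b·t_k at every step:
  q = 4: r = 101, s = 1 − 4·0 = 1, t = 0 − 4·1 = -4  (check: 873·1 + 193·(-4) = 101)
  q = 1: r = 92, s = 0 − 1·1 = -1, t = 1 − 1·(-4) = 5  (check: 873·(-1) + 193·5 = 92)
  q = 1: r = 9, s = 1 − 1·(-1) = 2, t = -4 − 1·5 = -9  (check: 873·2 + 193·(-9) = 9)
  q = 10: r = 2, s = -1 − 10·2 = -21, t = 5 − 10·(-9) = 95  (check: 873·(-21) + 193·95 = 2)
  q = 4: r = 1, s = 2 − 4·(-21) = 86, t = -9 − 4·95 = -389  (check: 873·86 + 193·(-389) = 1)
The row with r = 1 (the gcd) gives the Bezout coefficients s = 86, t = -389.
Result: 873 · (86) + 193 · (-389) = 1.

gcd(873, 193) = 1; s = 86, t = -389 (check: 873·86 + 193·(-389) = 1).


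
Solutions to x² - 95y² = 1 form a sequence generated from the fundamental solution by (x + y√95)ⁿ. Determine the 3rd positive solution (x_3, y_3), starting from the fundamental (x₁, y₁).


Step 1: Find the fundamental solution (x₁, y₁) of x² - 95y² = 1.
  Expand √95 as a continued fraction. a₀ = ⌊√95⌋ = 9; iterate m_{k+1} = d_k·a_k − m_k, d_{k+1} = (95 − m_{k+1}²)/d_k, a_{k+1} = ⌊(a₀ + m_{k+1})/d_{k+1}⌋ (starting m₀ = 0, d₀ = 1), with convergents p_k = a_k·p_{k-1} + p_{k-2}, q_k = a_k·q_{k-1} + q_{k-2} (p₋₁ = 1, q₋₁ = 0):
  k = 0: a₀ = 9; p₀/q₀ = 9/1; p₀² − 95·q₀² = 81 − 95 = -14.
  k = 1: m = 9, d = 14, a = ⌊(9 + 9)/14⌋ = 1; p/q = (1·9 + 1)/(1·1 + 0) = 10/1; p² − 95·q² = 100 − 95 = 5.
  k = 2: m = 5, d = 5, a = ⌊(9 + 5)/5⌋ = 2; p/q = (2·10 + 9)/(2·1 + 1) = 29/3; p² − 95·q² = 841 − 855 = -14.
  k = 3: m = 5, d = 14, a = ⌊(9 + 5)/14⌋ = 1; p/q = (1·29 + 10)/(1·3 + 1) = 39/4; p² − 95·q² = 1521 − 1520 = 1.
  The first convergent with p² − 95·q² = 1 gives the fundamental solution (x₁, y₁) = (39, 4).
Step 2: Apply the recurrence (x_{n+1}, y_{n+1}) = (x₁x_n + 95y₁y_n, x₁y_n + y₁x_n) repeatedly.
  From (x_1, y_1) = (39, 4): x_2 = 39·39 + 95·4·4 = 3041; y_2 = 39·4 + 4·39 = 312.
  From (x_2, y_2) = (3041, 312): x_3 = 39·3041 + 95·4·312 = 237159; y_3 = 39·312 + 4·3041 = 24332.
Step 3: Verify x_3² - 95·y_3² = 56244391281 - 56244391280 = 1 (should be 1). ✓

(x_1, y_1) = (39, 4); (x_3, y_3) = (237159, 24332).


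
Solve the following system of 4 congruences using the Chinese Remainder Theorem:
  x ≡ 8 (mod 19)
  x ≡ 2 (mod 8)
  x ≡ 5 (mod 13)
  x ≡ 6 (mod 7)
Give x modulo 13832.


Product of moduli M = 19 · 8 · 13 · 7 = 13832.
Merge one congruence at a time:
  Start: x ≡ 8 (mod 19).
  Combine with x ≡ 2 (mod 8); new modulus lcm = 152.
    Write x = 8 + 19·t and substitute into x ≡ 2 (mod 8): 19·t ≡ 2 − 8 = -6 (mod 8).
    Reduce coefficients mod 8: 3·t ≡ 2 (mod 8).
    The inverse of 3 mod 8 is 3 (since 3·3 = 9 = 1·8 + 1), so t ≡ 3·2 = 6 ≡ 6 (mod 8).
    Then x = 8 + 19·6 = 122, valid modulo lcm(19, 8) = 152: x ≡ 122 (mod 152).
  Combine with x ≡ 5 (mod 13); new modulus lcm = 1976.
    Write x = 122 + 152·t and substitute into x ≡ 5 (mod 13): 152·t ≡ 5 − 122 = -117 (mod 13).
    Reduce coefficients mod 13: 9·t ≡ 0 (mod 13).
    The inverse of 9 mod 13 is 3 (since 9·3 = 27 = 2·13 + 1), so t ≡ 3·0 = 0 ≡ 0 (mod 13).
    Then x = 122 + 152·0 = 122, valid modulo lcm(152, 13) = 1976: x ≡ 122 (mod 1976).
  Combine with x ≡ 6 (mod 7); new modulus lcm = 13832.
    Write x = 122 + 1976·t and substitute into x ≡ 6 (mod 7): 1976·t ≡ 6 − 122 = -116 (mod 7).
    Reduce coefficients mod 7: 2·t ≡ 3 (mod 7).
    The inverse of 2 mod 7 is 4 (since 2·4 = 8 = 1·7 + 1), so t ≡ 4·3 = 12 ≡ 5 (mod 7).
    Then x = 122 + 1976·5 = 10002, valid modulo lcm(1976, 7) = 13832: x ≡ 10002 (mod 13832).
Verify against each original: 10002 mod 19 = 8, 10002 mod 8 = 2, 10002 mod 13 = 5, 10002 mod 7 = 6.

x ≡ 10002 (mod 13832).


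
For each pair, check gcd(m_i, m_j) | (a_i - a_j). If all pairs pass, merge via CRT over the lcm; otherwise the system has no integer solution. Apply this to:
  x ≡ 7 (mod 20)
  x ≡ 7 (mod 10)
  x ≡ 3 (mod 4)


Moduli 20, 10, 4 are not pairwise coprime, so CRT works modulo lcm(m_i) when all pairwise compatibility conditions hold.
Pairwise compatibility: gcd(m_i, m_j) must divide a_i - a_j for every pair.
Merge one congruence at a time:
  Start: x ≡ 7 (mod 20).
  Combine with x ≡ 7 (mod 10): gcd(20, 10) = 10; 7 - 7 = 0, which IS divisible by 10, so compatible.
    Write x = 7 + 20·t and substitute into x ≡ 7 (mod 10): 20·t ≡ 7 − 7 = 0 (mod 10).
    Divide the congruence (and modulus) by g = 10: 2·t ≡ 0 (mod 1).
    Modulo 1 every t works; take t = 0.
    Then x = 7 + 20·0 = 7, valid modulo lcm(20, 10) = 20: x ≡ 7 (mod 20).
  Combine with x ≡ 3 (mod 4): gcd(20, 4) = 4; 3 - 7 = -4, which IS divisible by 4, so compatible.
    Write x = 7 + 20·t and substitute into x ≡ 3 (mod 4): 20·t ≡ 3 − 7 = -4 (mod 4).
    Divide the congruence (and modulus) by g = 4: 5·t ≡ -1 (mod 1).
    Modulo 1 every t works; take t = 0.
    Then x = 7 + 20·0 = 7, valid modulo lcm(20, 4) = 20: x ≡ 7 (mod 20).
Verify: 7 mod 20 = 7, 7 mod 10 = 7, 7 mod 4 = 3.

x ≡ 7 (mod 20).


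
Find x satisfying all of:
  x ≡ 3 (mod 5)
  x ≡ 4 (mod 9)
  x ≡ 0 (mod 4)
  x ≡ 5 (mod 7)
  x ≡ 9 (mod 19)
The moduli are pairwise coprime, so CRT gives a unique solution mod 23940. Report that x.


Product of moduli M = 5 · 9 · 4 · 7 · 19 = 23940.
Merge one congruence at a time:
  Start: x ≡ 3 (mod 5).
  Combine with x ≡ 4 (mod 9); new modulus lcm = 45.
    Write x = 3 + 5·t and substitute into x ≡ 4 (mod 9): 5·t ≡ 4 − 3 = 1 (mod 9).
    The inverse of 5 mod 9 is 2 (since 5·2 = 10 = 1·9 + 1), so t ≡ 2·1 = 2 ≡ 2 (mod 9).
    Then x = 3 + 5·2 = 13, valid modulo lcm(5, 9) = 45: x ≡ 13 (mod 45).
  Combine with x ≡ 0 (mod 4); new modulus lcm = 180.
    Write x = 13 + 45·t and substitute into x ≡ 0 (mod 4): 45·t ≡ 0 − 13 = -13 (mod 4).
    Reduce coefficients mod 4: 1·t ≡ 3 (mod 4).
    So t ≡ 3 (mod 4).
    Then x = 13 + 45·3 = 148, valid modulo lcm(45, 4) = 180: x ≡ 148 (mod 180).
  Combine with x ≡ 5 (mod 7); new modulus lcm = 1260.
    Write x = 148 + 180·t and substitute into x ≡ 5 (mod 7): 180·t ≡ 5 − 148 = -143 (mod 7).
    Reduce coefficients mod 7: 5·t ≡ 4 (mod 7).
    The inverse of 5 mod 7 is 3 (since 5·3 = 15 = 2·7 + 1), so t ≡ 3·4 = 12 ≡ 5 (mod 7).
    Then x = 148 + 180·5 = 1048, valid modulo lcm(180, 7) = 1260: x ≡ 1048 (mod 1260).
  Combine with x ≡ 9 (mod 19); new modulus lcm = 23940.
    Write x = 1048 + 1260·t and substitute into x ≡ 9 (mod 19): 1260·t ≡ 9 − 1048 = -1039 (mod 19).
    Reduce coefficients mod 19: 6·t ≡ 6 (mod 19).
    The inverse of 6 mod 19 is 16 (since 6·16 = 96 = 5·19 + 1), so t ≡ 16·6 = 96 ≡ 1 (mod 19).
    Then x = 1048 + 1260·1 = 2308, valid modulo lcm(1260, 19) = 23940: x ≡ 2308 (mod 23940).
Verify against each original: 2308 mod 5 = 3, 2308 mod 9 = 4, 2308 mod 4 = 0, 2308 mod 7 = 5, 2308 mod 19 = 9.

x ≡ 2308 (mod 23940).


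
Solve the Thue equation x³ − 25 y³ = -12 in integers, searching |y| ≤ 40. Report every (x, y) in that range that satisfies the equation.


The equation is x³ - 25y³ = -12. For fixed y, x³ = 25·y³ − 12, so a solution requires the RHS to be a perfect cube.
Strategy: iterate y from -40 to 40, compute RHS = 25·y³ − 12, and check whether it is a (positive or negative) perfect cube.
Check small values of y:
  y = 0: RHS = -12 is not a perfect cube.
  y = 1: RHS = 13 is not a perfect cube.
  y = -1: RHS = -37 is not a perfect cube.
  y = 2: RHS = 188 is not a perfect cube.
  y = -2: RHS = -212 is not a perfect cube.
  y = 3: RHS = 663 is not a perfect cube.
  y = -3: RHS = -687 is not a perfect cube.
Continuing the search up to |y| = 40 finds no solutions either.
No (x, y) in the scanned range satisfies the equation.

No integer solutions with |y| ≤ 40.


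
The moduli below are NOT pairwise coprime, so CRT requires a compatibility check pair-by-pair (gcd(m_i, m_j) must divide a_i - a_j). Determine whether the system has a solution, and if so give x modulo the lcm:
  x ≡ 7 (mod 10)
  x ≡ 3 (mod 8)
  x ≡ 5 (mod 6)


Moduli 10, 8, 6 are not pairwise coprime, so CRT works modulo lcm(m_i) when all pairwise compatibility conditions hold.
Pairwise compatibility: gcd(m_i, m_j) must divide a_i - a_j for every pair.
Merge one congruence at a time:
  Start: x ≡ 7 (mod 10).
  Combine with x ≡ 3 (mod 8): gcd(10, 8) = 2; 3 - 7 = -4, which IS divisible by 2, so compatible.
    Write x = 7 + 10·t and substitute into x ≡ 3 (mod 8): 10·t ≡ 3 − 7 = -4 (mod 8).
    Divide the congruence (and modulus) by g = 2: 5·t ≡ -2 (mod 4).
    Reduce coefficients mod 4: 1·t ≡ 2 (mod 4).
    So t ≡ 2 (mod 4).
    Then x = 7 + 10·2 = 27, valid modulo lcm(10, 8) = 40: x ≡ 27 (mod 40).
  Combine with x ≡ 5 (mod 6): gcd(40, 6) = 2; 5 - 27 = -22, which IS divisible by 2, so compatible.
    Write x = 27 + 40·t and substitute into x ≡ 5 (mod 6): 40·t ≡ 5 − 27 = -22 (mod 6).
    Divide the congruence (and modulus) by g = 2: 20·t ≡ -11 (mod 3).
    Reduce coefficients mod 3: 2·t ≡ 1 (mod 3).
    The inverse of 2 mod 3 is 2 (since 2·2 = 4 = 1·3 + 1), so t ≡ 2·1 = 2 ≡ 2 (mod 3).
    Then x = 27 + 40·2 = 107, valid modulo lcm(40, 6) = 120: x ≡ 107 (mod 120).
Verify: 107 mod 10 = 7, 107 mod 8 = 3, 107 mod 6 = 5.

x ≡ 107 (mod 120).


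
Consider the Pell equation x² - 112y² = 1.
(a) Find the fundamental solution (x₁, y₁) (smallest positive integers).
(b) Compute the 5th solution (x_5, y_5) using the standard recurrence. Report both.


Step 1: Find the fundamental solution (x₁, y₁) of x² - 112y² = 1.
  Expand √112 as a continued fraction. a₀ = ⌊√112⌋ = 10; iterate m_{k+1} = d_k·a_k − m_k, d_{k+1} = (112 − m_{k+1}²)/d_k, a_{k+1} = ⌊(a₀ + m_{k+1})/d_{k+1}⌋ (starting m₀ = 0, d₀ = 1), with convergents p_k = a_k·p_{k-1} + p_{k-2}, q_k = a_k·q_{k-1} + q_{k-2} (p₋₁ = 1, q₋₁ = 0):
  k = 0: a₀ = 10; p₀/q₀ = 10/1; p₀² − 112·q₀² = 100 − 112 = -12.
  k = 1: m = 10, d = 12, a = ⌊(10 + 10)/12⌋ = 1; p/q = (1·10 + 1)/(1·1 + 0) = 11/1; p² − 112·q² = 121 − 112 = 9.
  k = 2: m = 2, d = 9, a = ⌊(10 + 2)/9⌋ = 1; p/q = (1·11 + 10)/(1·1 + 1) = 21/2; p² − 112·q² = 441 − 448 = -7.
  k = 3: m = 7, d = 7, a = ⌊(10 + 7)/7⌋ = 2; p/q = (2·21 + 11)/(2·2 + 1) = 53/5; p² − 112·q² = 2809 − 2800 = 9.
  k = 4: m = 7, d = 9, a = ⌊(10 + 7)/9⌋ = 1; p/q = (1·53 + 21)/(1·5 + 2) = 74/7; p² − 112·q² = 5476 − 5488 = -12.
  k = 5: m = 2, d = 12, a = ⌊(10 + 2)/12⌋ = 1; p/q = (1·74 + 53)/(1·7 + 5) = 127/12; p² − 112·q² = 16129 − 16128 = 1.
  The first convergent with p² − 112·q² = 1 gives the fundamental solution (x₁, y₁) = (127, 12).
Step 2: Apply the recurrence (x_{n+1}, y_{n+1}) = (x₁x_n + 112y₁y_n, x₁y_n + y₁x_n) repeatedly.
  From (x_1, y_1) = (127, 12): x_2 = 127·127 + 112·12·12 = 32257; y_2 = 127·12 + 12·127 = 3048.
  From (x_2, y_2) = (32257, 3048): x_3 = 127·32257 + 112·12·3048 = 8193151; y_3 = 127·3048 + 12·32257 = 774180.
  From (x_3, y_3) = (8193151, 774180): x_4 = 127·8193151 + 112·12·774180 = 2081028097; y_4 = 127·774180 + 12·8193151 = 196638672.
  From (x_4, y_4) = (2081028097, 196638672): x_5 = 127·2081028097 + 112·12·196638672 = 528572943487; y_5 = 127·196638672 + 12·2081028097 = 49945448508.
Step 3: Verify x_5² - 112·y_5² = 279389356586511295719169 - 279389356586511295719168 = 1 (should be 1). ✓

(x_1, y_1) = (127, 12); (x_5, y_5) = (528572943487, 49945448508).


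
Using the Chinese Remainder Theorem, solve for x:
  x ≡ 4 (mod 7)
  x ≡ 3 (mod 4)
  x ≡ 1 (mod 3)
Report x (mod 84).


Moduli 7, 4, 3 are pairwise coprime; by CRT there is a unique solution modulo M = 7 · 4 · 3 = 84.
Solve pairwise, accumulating the modulus:
  Start with x ≡ 4 (mod 7).
  Combine with x ≡ 3 (mod 4): since gcd(7, 4) = 1, we get a unique residue mod 28.
    Write x = 4 + 7·t and substitute into x ≡ 3 (mod 4): 7·t ≡ 3 − 4 = -1 (mod 4).
    Reduce coefficients mod 4: 3·t ≡ 3 (mod 4).
    The inverse of 3 mod 4 is 3 (since 3·3 = 9 = 2·4 + 1), so t ≡ 3·3 = 9 ≡ 1 (mod 4).
    Then x = 4 + 7·1 = 11, valid modulo lcm(7, 4) = 28: x ≡ 11 (mod 28).
  Combine with x ≡ 1 (mod 3): since gcd(28, 3) = 1, we get a unique residue mod 84.
    Write x = 11 + 28·t and substitute into x ≡ 1 (mod 3): 28·t ≡ 1 − 11 = -10 (mod 3).
    Reduce coefficients mod 3: 1·t ≡ 2 (mod 3).
    So t ≡ 2 (mod 3).
    Then x = 11 + 28·2 = 67, valid modulo lcm(28, 3) = 84: x ≡ 67 (mod 84).
Verify: 67 mod 7 = 4 ✓, 67 mod 4 = 3 ✓, 67 mod 3 = 1 ✓.

x ≡ 67 (mod 84).


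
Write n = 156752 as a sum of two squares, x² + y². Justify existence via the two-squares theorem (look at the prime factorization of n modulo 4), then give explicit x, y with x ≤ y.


Step 1: Factor n = 156752 = 2^4 · 97 · 101.
Step 2: Check the mod-4 condition on each prime factor: 2 = 2 (special); 97 ≡ 1 (mod 4), exponent 1; 101 ≡ 1 (mod 4), exponent 1.
All primes ≡ 3 (mod 4) appear to even exponent (or don't appear), so by the two-squares theorem n IS expressible as a sum of two squares.
Step 3: Build a representation. Group n = k² · m with k = 4 and m = 97 · 101 = 9797 (a product of primes ≡ 1 (mod 4)); a representation of m scales to one of n via (k·x)² + (k·y)² = k²(x² + y²). Each prime p ≡ 1 (mod 4) is itself a sum of two squares; find a² by testing p − a² for a perfect square:
  97: 97 − 1² = 96, 97 − 2² = 93, 97 − 3² = 88, 97 − 4² = 81 = 9² ⇒ 97 = 4² + 9².
  101: 101 − 1² = 100 = 10² ⇒ 101 = 1² + 10².
  Combine using the Brahmagupta–Fibonacci identity (a² + b²)(c² + d²) = (ac − bd)² + (ad + bc)² = (ac + bd)² + (ad − bc)²:
  97 · 101 = 9797: from (4² + 9²)(1² + 10²), take (4·1 − 9·10, 4·10 + 9·1) = (4 − 90, 40 + 9) = (-86, 49); dropping signs (only squares matter) gives (86, 49); check 86² + 49² = 7396 + 2401 = 9797 ✓.
  Scale by k = 4: (4·86, 4·49) = (344, 196).
Step 4: Order so x ≤ y and verify: 196² + 344² = 38416 + 118336 = 156752 = n. ✓

n = 156752 = 196² + 344² (one valid representation with x ≤ y).


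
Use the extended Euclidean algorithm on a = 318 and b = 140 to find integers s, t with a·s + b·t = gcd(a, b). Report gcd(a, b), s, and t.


Euclidean algorithm on (318, 140) — divide until remainder is 0:
  318 = 2 · 140 + 38
  140 = 3 · 38 + 26
  38 = 1 · 26 + 12
  26 = 2 · 12 + 2
  12 = 6 · 2 + 0
gcd(318, 140) = 2.
Track Bezout coefficients alongside the remainders: start with r₀ = 318 = a·1 + b·0 (s = 1, t = 0) and r₁ = 140 = a·0 + b·1 (s = 0, t = 1); each new remainder r_{k+1} = r_{k-1} − q_k·r_k inherits s_{k+1} = s_{k-1} − q_k·s_k, t_{k+1} = t_{k-1} − q_k·t_k, so r_k = a·s_k + b·t_k at every step:
  q = 2: r = 38, s = 1 − 2·0 = 1, t = 0 − 2·1 = -2  (check: 318·1 + 140·(-2) = 38)
  q = 3: r = 26, s = 0 − 3·1 = -3, t = 1 − 3·(-2) = 7  (check: 318·(-3) + 140·7 = 26)
  q = 1: r = 12, s = 1 − 1·(-3) = 4, t = -2 − 1·7 = -9  (check: 318·4 + 140·(-9) = 12)
  q = 2: r = 2, s = -3 − 2·4 = -11, t = 7 − 2·(-9) = 25  (check: 318·(-11) + 140·25 = 2)
The row with r = 2 (the gcd) gives the Bezout coefficients s = -11, t = 25.
Result: 318 · (-11) + 140 · (25) = 2.

gcd(318, 140) = 2; s = -11, t = 25 (check: 318·(-11) + 140·25 = 2).


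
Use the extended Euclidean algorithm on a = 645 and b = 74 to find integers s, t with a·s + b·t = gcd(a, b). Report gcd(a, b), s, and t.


Euclidean algorithm on (645, 74) — divide until remainder is 0:
  645 = 8 · 74 + 53
  74 = 1 · 53 + 21
  53 = 2 · 21 + 11
  21 = 1 · 11 + 10
  11 = 1 · 10 + 1
  10 = 10 · 1 + 0
gcd(645, 74) = 1.
Track Bezout coefficients alongside the remainders: start with r₀ = 645 = a·1 + b·0 (s = 1, t = 0) and r₁ = 74 = a·0 + b·1 (s = 0, t = 1); each new remainder r_{k+1} = r_{k-1} − q_k·r_k inherits s_{k+1} = s_{k-1} − q_k·s_k, t_{k+1} = t_{k-1} − q_k·t_k, so r_k = a·s_k + b·t_k at every step:
  q = 8: r = 53, s = 1 − 8·0 = 1, t = 0 − 8·1 = -8  (check: 645·1 + 74·(-8) = 53)
  q = 1: r = 21, s = 0 − 1·1 = -1, t = 1 − 1·(-8) = 9  (check: 645·(-1) + 74·9 = 21)
  q = 2: r = 11, s = 1 − 2·(-1) = 3, t = -8 − 2·9 = -26  (check: 645·3 + 74·(-26) = 11)
  q = 1: r = 10, s = -1 − 1·3 = -4, t = 9 − 1·(-26) = 35  (check: 645·(-4) + 74·35 = 10)
  q = 1: r = 1, s = 3 − 1·(-4) = 7, t = -26 − 1·35 = -61  (check: 645·7 + 74·(-61) = 1)
The row with r = 1 (the gcd) gives the Bezout coefficients s = 7, t = -61.
Result: 645 · (7) + 74 · (-61) = 1.

gcd(645, 74) = 1; s = 7, t = -61 (check: 645·7 + 74·(-61) = 1).


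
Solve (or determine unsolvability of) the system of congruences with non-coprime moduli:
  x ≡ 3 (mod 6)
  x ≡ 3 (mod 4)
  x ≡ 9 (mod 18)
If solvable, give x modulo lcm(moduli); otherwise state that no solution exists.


Moduli 6, 4, 18 are not pairwise coprime, so CRT works modulo lcm(m_i) when all pairwise compatibility conditions hold.
Pairwise compatibility: gcd(m_i, m_j) must divide a_i - a_j for every pair.
Merge one congruence at a time:
  Start: x ≡ 3 (mod 6).
  Combine with x ≡ 3 (mod 4): gcd(6, 4) = 2; 3 - 3 = 0, which IS divisible by 2, so compatible.
    Write x = 3 + 6·t and substitute into x ≡ 3 (mod 4): 6·t ≡ 3 − 3 = 0 (mod 4).
    Divide the congruence (and modulus) by g = 2: 3·t ≡ 0 (mod 2).
    Reduce coefficients mod 2: 1·t ≡ 0 (mod 2).
    So t ≡ 0 (mod 2).
    Then x = 3 + 6·0 = 3, valid modulo lcm(6, 4) = 12: x ≡ 3 (mod 12).
  Combine with x ≡ 9 (mod 18): gcd(12, 18) = 6; 9 - 3 = 6, which IS divisible by 6, so compatible.
    Write x = 3 + 12·t and substitute into x ≡ 9 (mod 18): 12·t ≡ 9 − 3 = 6 (mod 18).
    Divide the congruence (and modulus) by g = 6: 2·t ≡ 1 (mod 3).
    The inverse of 2 mod 3 is 2 (since 2·2 = 4 = 1·3 + 1), so t ≡ 2·1 = 2 ≡ 2 (mod 3).
    Then x = 3 + 12·2 = 27, valid modulo lcm(12, 18) = 36: x ≡ 27 (mod 36).
Verify: 27 mod 6 = 3, 27 mod 4 = 3, 27 mod 18 = 9.

x ≡ 27 (mod 36).


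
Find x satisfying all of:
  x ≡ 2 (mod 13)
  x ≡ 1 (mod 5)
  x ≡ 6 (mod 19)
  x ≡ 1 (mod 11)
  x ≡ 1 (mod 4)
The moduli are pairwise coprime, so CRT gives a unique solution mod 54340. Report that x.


Product of moduli M = 13 · 5 · 19 · 11 · 4 = 54340.
Merge one congruence at a time:
  Start: x ≡ 2 (mod 13).
  Combine with x ≡ 1 (mod 5); new modulus lcm = 65.
    Write x = 2 + 13·t and substitute into x ≡ 1 (mod 5): 13·t ≡ 1 − 2 = -1 (mod 5).
    Reduce coefficients mod 5: 3·t ≡ 4 (mod 5).
    The inverse of 3 mod 5 is 2 (since 3·2 = 6 = 1·5 + 1), so t ≡ 2·4 = 8 ≡ 3 (mod 5).
    Then x = 2 + 13·3 = 41, valid modulo lcm(13, 5) = 65: x ≡ 41 (mod 65).
  Combine with x ≡ 6 (mod 19); new modulus lcm = 1235.
    Write x = 41 + 65·t and substitute into x ≡ 6 (mod 19): 65·t ≡ 6 − 41 = -35 (mod 19).
    Reduce coefficients mod 19: 8·t ≡ 3 (mod 19).
    The inverse of 8 mod 19 is 12 (since 8·12 = 96 = 5·19 + 1), so t ≡ 12·3 = 36 ≡ 17 (mod 19).
    Then x = 41 + 65·17 = 1146, valid modulo lcm(65, 19) = 1235: x ≡ 1146 (mod 1235).
  Combine with x ≡ 1 (mod 11); new modulus lcm = 13585.
    Write x = 1146 + 1235·t and substitute into x ≡ 1 (mod 11): 1235·t ≡ 1 − 1146 = -1145 (mod 11).
    Reduce coefficients mod 11: 3·t ≡ 10 (mod 11).
    The inverse of 3 mod 11 is 4 (since 3·4 = 12 = 1·11 + 1), so t ≡ 4·10 = 40 ≡ 7 (mod 11).
    Then x = 1146 + 1235·7 = 9791, valid modulo lcm(1235, 11) = 13585: x ≡ 9791 (mod 13585).
  Combine with x ≡ 1 (mod 4); new modulus lcm = 54340.
    Write x = 9791 + 13585·t and substitute into x ≡ 1 (mod 4): 13585·t ≡ 1 − 9791 = -9790 (mod 4).
    Reduce coefficients mod 4: 1·t ≡ 2 (mod 4).
    So t ≡ 2 (mod 4).
    Then x = 9791 + 13585·2 = 36961, valid modulo lcm(13585, 4) = 54340: x ≡ 36961 (mod 54340).
Verify against each original: 36961 mod 13 = 2, 36961 mod 5 = 1, 36961 mod 19 = 6, 36961 mod 11 = 1, 36961 mod 4 = 1.

x ≡ 36961 (mod 54340).


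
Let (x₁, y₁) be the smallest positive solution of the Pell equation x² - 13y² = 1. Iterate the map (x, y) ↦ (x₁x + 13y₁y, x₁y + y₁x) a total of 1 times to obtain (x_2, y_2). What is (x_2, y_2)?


Step 1: Find the fundamental solution (x₁, y₁) of x² - 13y² = 1.
  Expand √13 as a continued fraction. a₀ = ⌊√13⌋ = 3; iterate m_{k+1} = d_k·a_k − m_k, d_{k+1} = (13 − m_{k+1}²)/d_k, a_{k+1} = ⌊(a₀ + m_{k+1})/d_{k+1}⌋ (starting m₀ = 0, d₀ = 1), with convergents p_k = a_k·p_{k-1} + p_{k-2}, q_k = a_k·q_{k-1} + q_{k-2} (p₋₁ = 1, q₋₁ = 0):
  k = 0: a₀ = 3; p₀/q₀ = 3/1; p₀² − 13·q₀² = 9 − 13 = -4.
  k = 1: m = 3, d = 4, a = ⌊(3 + 3)/4⌋ = 1; p/q = (1·3 + 1)/(1·1 + 0) = 4/1; p² − 13·q² = 16 − 13 = 3.
  k = 2: m = 1, d = 3, a = ⌊(3 + 1)/3⌋ = 1; p/q = (1·4 + 3)/(1·1 + 1) = 7/2; p² − 13·q² = 49 − 52 = -3.
  k = 3: m = 2, d = 3, a = ⌊(3 + 2)/3⌋ = 1; p/q = (1·7 + 4)/(1·2 + 1) = 11/3; p² − 13·q² = 121 − 117 = 4.
  k = 4: m = 1, d = 4, a = ⌊(3 + 1)/4⌋ = 1; p/q = (1·11 + 7)/(1·3 + 2) = 18/5; p² − 13·q² = 324 − 325 = -1.
  k = 5: m = 3, d = 1, a = ⌊(3 + 3)/1⌋ = 6; p/q = (6·18 + 11)/(6·5 + 3) = 119/33; p² − 13·q² = 14161 − 14157 = 4.
  k = 6: m = 3, d = 4, a = ⌊(3 + 3)/4⌋ = 1; p/q = (1·119 + 18)/(1·33 + 5) = 137/38; p² − 13·q² = 18769 − 18772 = -3.
  k = 7: m = 1, d = 3, a = ⌊(3 + 1)/3⌋ = 1; p/q = (1·137 + 119)/(1·38 + 33) = 256/71; p² − 13·q² = 65536 − 65533 = 3.
  k = 8: m = 2, d = 3, a = ⌊(3 + 2)/3⌋ = 1; p/q = (1·256 + 137)/(1·71 + 38) = 393/109; p² − 13·q² = 154449 − 154453 = -4.
  k = 9: m = 1, d = 4, a = ⌊(3 + 1)/4⌋ = 1; p/q = (1·393 + 256)/(1·109 + 71) = 649/180; p² − 13·q² = 421201 − 421200 = 1.
  The first convergent with p² − 13·q² = 1 gives the fundamental solution (x₁, y₁) = (649, 180).
Step 2: Apply the recurrence (x_{n+1}, y_{n+1}) = (x₁x_n + 13y₁y_n, x₁y_n + y₁x_n) repeatedly.
  From (x_1, y_1) = (649, 180): x_2 = 649·649 + 13·180·180 = 842401; y_2 = 649·180 + 180·649 = 233640.
Step 3: Verify x_2² - 13·y_2² = 709639444801 - 709639444800 = 1 (should be 1). ✓

(x_1, y_1) = (649, 180); (x_2, y_2) = (842401, 233640).


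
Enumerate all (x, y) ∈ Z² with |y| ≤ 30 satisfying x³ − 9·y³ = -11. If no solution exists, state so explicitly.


The equation is x³ - 9y³ = -11. For fixed y, x³ = 9·y³ − 11, so a solution requires the RHS to be a perfect cube.
Strategy: iterate y from -30 to 30, compute RHS = 9·y³ − 11, and check whether it is a (positive or negative) perfect cube.
Check small values of y:
  y = 0: RHS = -11 is not a perfect cube.
  y = 1: RHS = -2 is not a perfect cube.
  y = -1: RHS = -20 is not a perfect cube.
  y = 2: RHS = 61 is not a perfect cube.
  y = -2: RHS = -83 is not a perfect cube.
  y = 3: RHS = 232 is not a perfect cube.
  y = -3: RHS = -254 is not a perfect cube.
Continuing the search up to |y| = 30 finds no solutions either.
No (x, y) in the scanned range satisfies the equation.

No integer solutions with |y| ≤ 30.


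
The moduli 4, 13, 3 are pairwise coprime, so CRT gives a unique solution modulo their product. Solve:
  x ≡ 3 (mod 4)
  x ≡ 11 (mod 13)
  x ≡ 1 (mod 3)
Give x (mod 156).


Moduli 4, 13, 3 are pairwise coprime; by CRT there is a unique solution modulo M = 4 · 13 · 3 = 156.
Solve pairwise, accumulating the modulus:
  Start with x ≡ 3 (mod 4).
  Combine with x ≡ 11 (mod 13): since gcd(4, 13) = 1, we get a unique residue mod 52.
    Write x = 3 + 4·t and substitute into x ≡ 11 (mod 13): 4·t ≡ 11 − 3 = 8 (mod 13).
    The inverse of 4 mod 13 is 10 (since 4·10 = 40 = 3·13 + 1), so t ≡ 10·8 = 80 ≡ 2 (mod 13).
    Then x = 3 + 4·2 = 11, valid modulo lcm(4, 13) = 52: x ≡ 11 (mod 52).
  Combine with x ≡ 1 (mod 3): since gcd(52, 3) = 1, we get a unique residue mod 156.
    Write x = 11 + 52·t and substitute into x ≡ 1 (mod 3): 52·t ≡ 1 − 11 = -10 (mod 3).
    Reduce coefficients mod 3: 1·t ≡ 2 (mod 3).
    So t ≡ 2 (mod 3).
    Then x = 11 + 52·2 = 115, valid modulo lcm(52, 3) = 156: x ≡ 115 (mod 156).
Verify: 115 mod 4 = 3 ✓, 115 mod 13 = 11 ✓, 115 mod 3 = 1 ✓.

x ≡ 115 (mod 156).


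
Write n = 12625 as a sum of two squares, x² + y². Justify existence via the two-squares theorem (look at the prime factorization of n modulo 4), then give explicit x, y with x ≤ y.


Step 1: Factor n = 12625 = 5^3 · 101.
Step 2: Check the mod-4 condition on each prime factor: 5 ≡ 1 (mod 4), exponent 3; 101 ≡ 1 (mod 4), exponent 1.
All primes ≡ 3 (mod 4) appear to even exponent (or don't appear), so by the two-squares theorem n IS expressible as a sum of two squares.
Step 3: Build a representation. Group n = k² · m with k = 5 and m = 5 · 101 = 505 (a product of primes ≡ 1 (mod 4)); a representation of m scales to one of n via (k·x)² + (k·y)² = k²(x² + y²). Each prime p ≡ 1 (mod 4) is itself a sum of two squares; find a² by testing p − a² for a perfect square:
  5: 5 − 1² = 4 = 2² ⇒ 5 = 1² + 2².
  101: 101 − 1² = 100 = 10² ⇒ 101 = 1² + 10².
  Combine using the Brahmagupta–Fibonacci identity (a² + b²)(c² + d²) = (ac − bd)² + (ad + bc)² = (ac + bd)² + (ad − bc)²:
  5 · 101 = 505: from (1² + 2²)(1² + 10²), take (1·1 − 2·10, 1·10 + 2·1) = (1 − 20, 10 + 2) = (-19, 12); dropping signs (only squares matter) gives (19, 12); check 19² + 12² = 361 + 144 = 505 ✓.
  Scale by k = 5: (5·19, 5·12) = (95, 60).
Step 4: Order so x ≤ y and verify: 60² + 95² = 3600 + 9025 = 12625 = n. ✓

n = 12625 = 60² + 95² (one valid representation with x ≤ y).


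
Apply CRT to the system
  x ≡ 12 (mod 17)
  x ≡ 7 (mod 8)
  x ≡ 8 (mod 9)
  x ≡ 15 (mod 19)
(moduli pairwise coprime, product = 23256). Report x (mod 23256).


Product of moduli M = 17 · 8 · 9 · 19 = 23256.
Merge one congruence at a time:
  Start: x ≡ 12 (mod 17).
  Combine with x ≡ 7 (mod 8); new modulus lcm = 136.
    Write x = 12 + 17·t and substitute into x ≡ 7 (mod 8): 17·t ≡ 7 − 12 = -5 (mod 8).
    Reduce coefficients mod 8: 1·t ≡ 3 (mod 8).
    So t ≡ 3 (mod 8).
    Then x = 12 + 17·3 = 63, valid modulo lcm(17, 8) = 136: x ≡ 63 (mod 136).
  Combine with x ≡ 8 (mod 9); new modulus lcm = 1224.
    Write x = 63 + 136·t and substitute into x ≡ 8 (mod 9): 136·t ≡ 8 − 63 = -55 (mod 9).
    Reduce coefficients mod 9: 1·t ≡ 8 (mod 9).
    So t ≡ 8 (mod 9).
    Then x = 63 + 136·8 = 1151, valid modulo lcm(136, 9) = 1224: x ≡ 1151 (mod 1224).
  Combine with x ≡ 15 (mod 19); new modulus lcm = 23256.
    Write x = 1151 + 1224·t and substitute into x ≡ 15 (mod 19): 1224·t ≡ 15 − 1151 = -1136 (mod 19).
    Reduce coefficients mod 19: 8·t ≡ 4 (mod 19).
    The inverse of 8 mod 19 is 12 (since 8·12 = 96 = 5·19 + 1), so t ≡ 12·4 = 48 ≡ 10 (mod 19).
    Then x = 1151 + 1224·10 = 13391, valid modulo lcm(1224, 19) = 23256: x ≡ 13391 (mod 23256).
Verify against each original: 13391 mod 17 = 12, 13391 mod 8 = 7, 13391 mod 9 = 8, 13391 mod 19 = 15.

x ≡ 13391 (mod 23256).


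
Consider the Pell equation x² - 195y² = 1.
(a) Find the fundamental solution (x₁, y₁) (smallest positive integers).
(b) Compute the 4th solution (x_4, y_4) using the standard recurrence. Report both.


Step 1: Find the fundamental solution (x₁, y₁) of x² - 195y² = 1.
  Expand √195 as a continued fraction. a₀ = ⌊√195⌋ = 13; iterate m_{k+1} = d_k·a_k − m_k, d_{k+1} = (195 − m_{k+1}²)/d_k, a_{k+1} = ⌊(a₀ + m_{k+1})/d_{k+1}⌋ (starting m₀ = 0, d₀ = 1), with convergents p_k = a_k·p_{k-1} + p_{k-2}, q_k = a_k·q_{k-1} + q_{k-2} (p₋₁ = 1, q₋₁ = 0):
  k = 0: a₀ = 13; p₀/q₀ = 13/1; p₀² − 195·q₀² = 169 − 195 = -26.
  k = 1: m = 13, d = 26, a = ⌊(13 + 13)/26⌋ = 1; p/q = (1·13 + 1)/(1·1 + 0) = 14/1; p² − 195·q² = 196 − 195 = 1.
  The first convergent with p² − 195·q² = 1 gives the fundamental solution (x₁, y₁) = (14, 1).
Step 2: Apply the recurrence (x_{n+1}, y_{n+1}) = (x₁x_n + 195y₁y_n, x₁y_n + y₁x_n) repeatedly.
  From (x_1, y_1) = (14, 1): x_2 = 14·14 + 195·1·1 = 391; y_2 = 14·1 + 1·14 = 28.
  From (x_2, y_2) = (391, 28): x_3 = 14·391 + 195·1·28 = 10934; y_3 = 14·28 + 1·391 = 783.
  From (x_3, y_3) = (10934, 783): x_4 = 14·10934 + 195·1·783 = 305761; y_4 = 14·783 + 1·10934 = 21896.
Step 3: Verify x_4² - 195·y_4² = 93489789121 - 93489789120 = 1 (should be 1). ✓

(x_1, y_1) = (14, 1); (x_4, y_4) = (305761, 21896).


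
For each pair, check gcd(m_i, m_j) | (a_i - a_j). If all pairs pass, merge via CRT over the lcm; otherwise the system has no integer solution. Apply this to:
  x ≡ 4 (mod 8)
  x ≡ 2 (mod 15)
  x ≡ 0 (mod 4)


Moduli 8, 15, 4 are not pairwise coprime, so CRT works modulo lcm(m_i) when all pairwise compatibility conditions hold.
Pairwise compatibility: gcd(m_i, m_j) must divide a_i - a_j for every pair.
Merge one congruence at a time:
  Start: x ≡ 4 (mod 8).
  Combine with x ≡ 2 (mod 15): gcd(8, 15) = 1; 2 - 4 = -2, which IS divisible by 1, so compatible.
    Write x = 4 + 8·t and substitute into x ≡ 2 (mod 15): 8·t ≡ 2 − 4 = -2 (mod 15).
    Reduce coefficients mod 15: 8·t ≡ 13 (mod 15).
    The inverse of 8 mod 15 is 2 (since 8·2 = 16 = 1·15 + 1), so t ≡ 2·13 = 26 ≡ 11 (mod 15).
    Then x = 4 + 8·11 = 92, valid modulo lcm(8, 15) = 120: x ≡ 92 (mod 120).
  Combine with x ≡ 0 (mod 4): gcd(120, 4) = 4; 0 - 92 = -92, which IS divisible by 4, so compatible.
    Write x = 92 + 120·t and substitute into x ≡ 0 (mod 4): 120·t ≡ 0 − 92 = -92 (mod 4).
    Divide the congruence (and modulus) by g = 4: 30·t ≡ -23 (mod 1).
    Modulo 1 every t works; take t = 0.
    Then x = 92 + 120·0 = 92, valid modulo lcm(120, 4) = 120: x ≡ 92 (mod 120).
Verify: 92 mod 8 = 4, 92 mod 15 = 2, 92 mod 4 = 0.

x ≡ 92 (mod 120).


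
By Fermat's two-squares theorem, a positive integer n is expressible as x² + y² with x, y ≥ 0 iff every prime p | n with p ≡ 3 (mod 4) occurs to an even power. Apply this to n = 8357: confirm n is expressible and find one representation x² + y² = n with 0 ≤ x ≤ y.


Step 1: Factor n = 8357 = 61 · 137.
Step 2: Check the mod-4 condition on each prime factor: 61 ≡ 1 (mod 4), exponent 1; 137 ≡ 1 (mod 4), exponent 1.
All primes ≡ 3 (mod 4) appear to even exponent (or don't appear), so by the two-squares theorem n IS expressible as a sum of two squares.
Step 3: Build a representation. Here n = 61 · 137 is a product of primes ≡ 1 (mod 4). Each prime p ≡ 1 (mod 4) is itself a sum of two squares; find a² by testing p − a² for a perfect square:
  61: 61 − 1² = 60, 61 − 2² = 57, 61 − 3² = 52, 61 − 4² = 45, 61 − 5² = 36 = 6² ⇒ 61 = 5² + 6².
  137: 137 − 1² = 136, 137 − 2² = 133, 137 − 3² = 128, 137 − 4² = 121 = 11² ⇒ 137 = 4² + 11².
  Combine using the Brahmagupta–Fibonacci identity (a² + b²)(c² + d²) = (ac − bd)² + (ad + bc)² = (ac + bd)² + (ad − bc)²:
  61 · 137 = 8357: from (5² + 6²)(4² + 11²), take (5·4 − 6·11, 5·11 + 6·4) = (20 − 66, 55 + 24) = (-46, 79); dropping signs (only squares matter) gives (46, 79); check 46² + 79² = 2116 + 6241 = 8357 ✓.
Step 4: Order so x ≤ y and verify: 46² + 79² = 2116 + 6241 = 8357 = n. ✓

n = 8357 = 46² + 79² (one valid representation with x ≤ y).


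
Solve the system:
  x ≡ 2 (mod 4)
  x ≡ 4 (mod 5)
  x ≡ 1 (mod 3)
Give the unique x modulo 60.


Moduli 4, 5, 3 are pairwise coprime; by CRT there is a unique solution modulo M = 4 · 5 · 3 = 60.
Solve pairwise, accumulating the modulus:
  Start with x ≡ 2 (mod 4).
  Combine with x ≡ 4 (mod 5): since gcd(4, 5) = 1, we get a unique residue mod 20.
    Write x = 2 + 4·t and substitute into x ≡ 4 (mod 5): 4·t ≡ 4 − 2 = 2 (mod 5).
    The inverse of 4 mod 5 is 4 (since 4·4 = 16 = 3·5 + 1), so t ≡ 4·2 = 8 ≡ 3 (mod 5).
    Then x = 2 + 4·3 = 14, valid modulo lcm(4, 5) = 20: x ≡ 14 (mod 20).
  Combine with x ≡ 1 (mod 3): since gcd(20, 3) = 1, we get a unique residue mod 60.
    Write x = 14 + 20·t and substitute into x ≡ 1 (mod 3): 20·t ≡ 1 − 14 = -13 (mod 3).
    Reduce coefficients mod 3: 2·t ≡ 2 (mod 3).
    The inverse of 2 mod 3 is 2 (since 2·2 = 4 = 1·3 + 1), so t ≡ 2·2 = 4 ≡ 1 (mod 3).
    Then x = 14 + 20·1 = 34, valid modulo lcm(20, 3) = 60: x ≡ 34 (mod 60).
Verify: 34 mod 4 = 2 ✓, 34 mod 5 = 4 ✓, 34 mod 3 = 1 ✓.

x ≡ 34 (mod 60).
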